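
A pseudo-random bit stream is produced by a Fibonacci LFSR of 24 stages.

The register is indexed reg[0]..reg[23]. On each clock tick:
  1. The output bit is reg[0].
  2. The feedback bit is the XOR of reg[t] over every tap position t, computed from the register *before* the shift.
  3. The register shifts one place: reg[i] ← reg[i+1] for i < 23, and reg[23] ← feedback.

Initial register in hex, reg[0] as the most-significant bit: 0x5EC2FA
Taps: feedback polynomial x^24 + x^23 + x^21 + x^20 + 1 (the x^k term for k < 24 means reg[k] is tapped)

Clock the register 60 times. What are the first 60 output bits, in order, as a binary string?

010111101100001011111010110011010010011110100111100001101110

k : reg_k → out_k, fb_k
0: 010111101100001011111010 → 0, fb=1
1: 101111011000010111110101 → 1, fb=1
2: 011110110000101111101011 → 0, fb=0
3: 111101100001011111010110 → 1, fb=0
4: 111011000010111110101100 → 1, fb=1
5: 110110000101111101011001 → 1, fb=1
6: 101100001011111010110011 → 1, fb=0
7: 011000010111110101100110 → 0, fb=1
8: 110000101111101011001101 → 1, fb=0
9: 100001011111010110011010 → 1, fb=0
10: 000010111110101100110100 → 0, fb=1
11: 000101111101011001101001 → 0, fb=0
12: 001011111010110011010010 → 0, fb=0
13: 010111110101100110100100 → 0, fb=1
14: 101111101011001101001001 → 1, fb=1
15: 011111010110011010010011 → 0, fb=1
16: 111110101100110100100111 → 1, fb=1
17: 111101011001101001001111 → 1, fb=0
18: 111010110011010010011110 → 1, fb=1
19: 110101100110100100111101 → 1, fb=0
20: 101011001101001001111010 → 1, fb=0
21: 010110011010010011110100 → 0, fb=1
22: 101100110100100111101001 → 1, fb=1
23: 011001101001001111010011 → 0, fb=1
24: 110011010010011110100111 → 1, fb=1
25: 100110100100111101001111 → 1, fb=0
26: 001101001001111010011110 → 0, fb=0
27: 011010010011110100111100 → 0, fb=0
28: 110100100111101001111000 → 1, fb=0
29: 101001001111010011110000 → 1, fb=1
30: 010010011110100111100001 → 0, fb=1
31: 100100111101001111000011 → 1, fb=0
32: 001001111010011110000110 → 0, fb=1
33: 010011110100111100001101 → 0, fb=1
34: 100111101001111000011011 → 1, fb=1
35: 001111010011110000110111 → 0, fb=0
36: 011110100111100001101110 → 0, fb=0
37: 111101001111000011011100 → 1, fb=1
38: 111010011110000110111001 → 1, fb=1
39: 110100111100001101110011 → 1, fb=0
40: 101001111000011011100110 → 1, fb=0
41: 010011110000110111001100 → 0, fb=0
42: 100111100001101110011000 → 1, fb=0
43: 001111000011011100110000 → 0, fb=0
44: 011110000110111001100000 → 0, fb=0
45: 111100001101110011000000 → 1, fb=1
46: 111000011011100110000001 → 1, fb=0
47: 110000110111001100000010 → 1, fb=1
48: 100001101110011000000101 → 1, fb=1
49: 000011011100110000001011 → 0, fb=0
50: 000110111001100000010110 → 0, fb=1
51: 001101110011000000101101 → 0, fb=1
52: 011011100110000001011011 → 0, fb=0
53: 110111001100000010110110 → 1, fb=0
54: 101110011000000101101100 → 1, fb=1
55: 011100110000001011011001 → 0, fb=0
56: 111001100000010110110010 → 1, fb=1
57: 110011000000101101100101 → 1, fb=1
58: 100110000001011011001011 → 1, fb=1
59: 001100000010110110010111 → 0, fb=0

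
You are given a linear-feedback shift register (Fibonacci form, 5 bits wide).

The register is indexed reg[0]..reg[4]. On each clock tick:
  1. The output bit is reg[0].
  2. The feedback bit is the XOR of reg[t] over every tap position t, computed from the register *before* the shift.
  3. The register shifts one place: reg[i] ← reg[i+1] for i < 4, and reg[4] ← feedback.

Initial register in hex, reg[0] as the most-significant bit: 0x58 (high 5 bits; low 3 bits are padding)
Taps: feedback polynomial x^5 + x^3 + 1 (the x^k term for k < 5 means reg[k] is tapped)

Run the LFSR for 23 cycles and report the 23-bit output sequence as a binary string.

step | reg (before) | out | fb
   0 | 01011 | 0 | 1
   1 | 10111 | 1 | 0
   2 | 01110 | 0 | 1
   3 | 11101 | 1 | 1
   4 | 11011 | 1 | 0
   5 | 10110 | 1 | 0
   6 | 01100 | 0 | 0
   7 | 11000 | 1 | 1
   8 | 10001 | 1 | 1
   9 | 00011 | 0 | 1
  10 | 00111 | 0 | 1
  11 | 01111 | 0 | 1
  12 | 11111 | 1 | 0
  13 | 11110 | 1 | 0
  14 | 11100 | 1 | 1
  15 | 11001 | 1 | 1
  16 | 10011 | 1 | 0
  17 | 00110 | 0 | 1
  18 | 01101 | 0 | 0
  19 | 11010 | 1 | 0
  20 | 10100 | 1 | 1
  21 | 01001 | 0 | 0
  22 | 10010 | 1 | 0

01011101100011111001101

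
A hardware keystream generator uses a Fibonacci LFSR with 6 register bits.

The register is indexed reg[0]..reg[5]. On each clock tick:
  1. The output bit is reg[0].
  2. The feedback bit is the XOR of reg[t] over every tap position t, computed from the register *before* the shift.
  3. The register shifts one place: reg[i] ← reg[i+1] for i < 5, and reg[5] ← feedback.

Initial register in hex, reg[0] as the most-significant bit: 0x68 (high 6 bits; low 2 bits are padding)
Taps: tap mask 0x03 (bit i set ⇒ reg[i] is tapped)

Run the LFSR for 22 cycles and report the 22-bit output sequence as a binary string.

k : reg_k → out_k, fb_k
0: 011010 → 0, fb=1
1: 110101 → 1, fb=0
2: 101010 → 1, fb=1
3: 010101 → 0, fb=1
4: 101011 → 1, fb=1
5: 010111 → 0, fb=1
6: 101111 → 1, fb=1
7: 011111 → 0, fb=1
8: 111111 → 1, fb=0
9: 111110 → 1, fb=0
10: 111100 → 1, fb=0
11: 111000 → 1, fb=0
12: 110000 → 1, fb=0
13: 100000 → 1, fb=1
14: 000001 → 0, fb=0
15: 000010 → 0, fb=0
16: 000100 → 0, fb=0
17: 001000 → 0, fb=0
18: 010000 → 0, fb=1
19: 100001 → 1, fb=1
20: 000011 → 0, fb=0
21: 000110 → 0, fb=0

0110101011111100000100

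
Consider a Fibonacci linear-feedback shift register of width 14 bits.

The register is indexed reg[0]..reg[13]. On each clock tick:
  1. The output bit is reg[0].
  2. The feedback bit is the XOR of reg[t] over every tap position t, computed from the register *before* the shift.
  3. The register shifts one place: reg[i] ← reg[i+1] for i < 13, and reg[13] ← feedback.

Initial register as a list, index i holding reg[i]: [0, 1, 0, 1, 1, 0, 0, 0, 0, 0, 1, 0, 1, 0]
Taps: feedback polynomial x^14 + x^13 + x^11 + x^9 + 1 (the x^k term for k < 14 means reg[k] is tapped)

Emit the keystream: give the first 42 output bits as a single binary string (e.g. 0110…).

k : reg_k → out_k, fb_k
0: 01011000001010 → 0, fb=0
1: 10110000010100 → 1, fb=1
2: 01100000101001 → 0, fb=1
3: 11000001010011 → 1, fb=1
4: 10000010100111 → 1, fb=1
5: 00000101001111 → 0, fb=0
6: 00001010011110 → 0, fb=0
7: 00010100111100 → 0, fb=0
8: 00101001111000 → 0, fb=1
9: 01010011110001 → 0, fb=0
10: 10100111100010 → 1, fb=1
11: 01001111000101 → 0, fb=0
12: 10011110001010 → 1, fb=1
13: 00111100010101 → 0, fb=1
14: 01111000101011 → 0, fb=1
15: 11110001010111 → 1, fb=0
16: 11100010101110 → 1, fb=0
17: 11000101011100 → 1, fb=1
18: 10001010111001 → 1, fb=1
19: 00010101110011 → 0, fb=0
20: 00101011100110 → 0, fb=1
21: 01010111001101 → 0, fb=0
22: 10101110011010 → 1, fb=0
23: 01011100110100 → 0, fb=0
24: 10111001101000 → 1, fb=1
25: 01110011010001 → 0, fb=0
26: 11100110100010 → 1, fb=1
27: 11001101000101 → 1, fb=1
28: 10011010001011 → 1, fb=0
29: 00110100010110 → 0, fb=0
30: 01101000101100 → 0, fb=1
31: 11010001011001 → 1, fb=1
32: 10100010110011 → 1, fb=1
33: 01000101100111 → 0, fb=0
34: 10001011001110 → 1, fb=0
35: 00010110011100 → 0, fb=0
36: 00101100111000 → 0, fb=1
37: 01011001110001 → 0, fb=0
38: 10110011100010 → 1, fb=1
39: 01100111000101 → 0, fb=0
40: 11001110001010 → 1, fb=1
41: 10011100010101 → 1, fb=0

010110000010100111100010101110011010001011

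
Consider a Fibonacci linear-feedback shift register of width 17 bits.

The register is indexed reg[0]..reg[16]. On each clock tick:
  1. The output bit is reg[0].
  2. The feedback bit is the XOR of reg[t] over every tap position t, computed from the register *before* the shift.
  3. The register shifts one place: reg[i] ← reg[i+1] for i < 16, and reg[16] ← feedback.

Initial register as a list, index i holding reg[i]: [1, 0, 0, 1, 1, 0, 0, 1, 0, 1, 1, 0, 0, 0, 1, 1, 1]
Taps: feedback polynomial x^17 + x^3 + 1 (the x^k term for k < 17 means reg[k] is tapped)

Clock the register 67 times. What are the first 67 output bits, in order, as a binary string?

1001100101100011101010010011111101110000011000100111100110111000110

step | reg (before) | out | fb
   0 | 10011001011000111 | 1 | 0
   1 | 00110010110001110 | 0 | 1
   2 | 01100101100011101 | 0 | 0
   3 | 11001011000111010 | 1 | 1
   4 | 10010110001110101 | 1 | 0
   5 | 00101100011101010 | 0 | 0
   6 | 01011000111010100 | 0 | 1
   7 | 10110001110101001 | 1 | 0
   8 | 01100011101010010 | 0 | 0
   9 | 11000111010100100 | 1 | 1
  10 | 10001110101001001 | 1 | 1
  11 | 00011101010010011 | 0 | 1
  12 | 00111010100100111 | 0 | 1
  13 | 01110101001001111 | 0 | 1
  14 | 11101010010011111 | 1 | 1
  15 | 11010100100111111 | 1 | 0
  16 | 10101001001111110 | 1 | 1
  17 | 01010010011111101 | 0 | 1
  18 | 10100100111111011 | 1 | 1
  19 | 01001001111110111 | 0 | 0
  20 | 10010011111101110 | 1 | 0
  21 | 00100111111011100 | 0 | 0
  22 | 01001111110111000 | 0 | 0
  23 | 10011111101110000 | 1 | 0
  24 | 00111111011100000 | 0 | 1
  25 | 01111110111000001 | 0 | 1
  26 | 11111101110000011 | 1 | 0
  27 | 11111011100000110 | 1 | 0
  28 | 11110111000001100 | 1 | 0
  29 | 11101110000011000 | 1 | 1
  30 | 11011100000110001 | 1 | 0
  31 | 10111000001100010 | 1 | 0
  32 | 01110000011000100 | 0 | 1
  33 | 11100000110001001 | 1 | 1
  34 | 11000001100010011 | 1 | 1
  35 | 10000011000100111 | 1 | 1
  36 | 00000110001001111 | 0 | 0
  37 | 00001100010011110 | 0 | 0
  38 | 00011000100111100 | 0 | 1
  39 | 00110001001111001 | 0 | 1
  40 | 01100010011110011 | 0 | 0
  41 | 11000100111100110 | 1 | 1
  42 | 10001001111001101 | 1 | 1
  43 | 00010011110011011 | 0 | 1
  44 | 00100111100110111 | 0 | 0
  45 | 01001111001101110 | 0 | 0
  46 | 10011110011011100 | 1 | 0
  47 | 00111100110111000 | 0 | 1
  48 | 01111001101110001 | 0 | 1
  49 | 11110011011100011 | 1 | 0
  50 | 11100110111000110 | 1 | 1
  51 | 11001101110001101 | 1 | 1
  52 | 10011011100011011 | 1 | 0
  53 | 00110111000110110 | 0 | 1
  54 | 01101110001101101 | 0 | 0
  55 | 11011100011011010 | 1 | 0
  56 | 10111000110110100 | 1 | 0
  57 | 01110001101101000 | 0 | 1
  58 | 11100011011010001 | 1 | 1
  59 | 11000110110100011 | 1 | 1
  60 | 10001101101000111 | 1 | 1
  61 | 00011011010001111 | 0 | 1
  62 | 00110110100011111 | 0 | 1
  63 | 01101101000111111 | 0 | 0
  64 | 11011010001111110 | 1 | 0
  65 | 10110100011111100 | 1 | 0
  66 | 01101000111111000 | 0 | 0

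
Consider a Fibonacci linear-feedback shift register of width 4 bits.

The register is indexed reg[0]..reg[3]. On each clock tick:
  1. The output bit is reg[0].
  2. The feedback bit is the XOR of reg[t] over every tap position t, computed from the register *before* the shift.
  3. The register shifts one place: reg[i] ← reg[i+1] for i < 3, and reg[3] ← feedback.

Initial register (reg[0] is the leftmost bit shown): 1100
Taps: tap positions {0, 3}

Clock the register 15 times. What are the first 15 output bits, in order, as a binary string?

tick  register→output (feedback)
  0  1100→1 (1)
  1  1001→1 (0)
  2  0010→0 (0)
  3  0100→0 (0)
  4  1000→1 (1)
  5  0001→0 (1)
  6  0011→0 (1)
  7  0111→0 (1)
  8  1111→1 (0)
  9  1110→1 (1)
 10  1101→1 (0)
 11  1010→1 (1)
 12  0101→0 (1)
 13  1011→1 (0)
 14  0110→0 (0)

110010001111010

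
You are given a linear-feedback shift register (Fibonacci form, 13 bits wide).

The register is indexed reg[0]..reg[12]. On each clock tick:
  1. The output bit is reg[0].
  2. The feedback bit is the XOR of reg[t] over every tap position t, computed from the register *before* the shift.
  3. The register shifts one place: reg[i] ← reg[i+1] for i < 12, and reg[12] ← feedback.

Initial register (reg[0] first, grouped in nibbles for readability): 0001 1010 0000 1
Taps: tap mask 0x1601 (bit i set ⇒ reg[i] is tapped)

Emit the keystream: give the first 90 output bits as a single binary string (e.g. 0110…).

step | reg (before) | out | fb
   0 | 0001101000001 | 0 | 1
   1 | 0011010000011 | 0 | 1
   2 | 0110100000111 | 0 | 0
   3 | 1101000001110 | 1 | 1
   4 | 1010000011101 | 1 | 0
   5 | 0100000111010 | 0 | 1
   6 | 1000001110101 | 1 | 1
   7 | 0000011101011 | 0 | 0
   8 | 0000111010110 | 0 | 1
   9 | 0001110101101 | 0 | 1
  10 | 0011101011011 | 0 | 0
  11 | 0111010110110 | 0 | 1
  12 | 1110101101101 | 1 | 0
  13 | 1101011011010 | 1 | 0
  14 | 1010110110100 | 1 | 0
  15 | 0101101101000 | 0 | 1
  16 | 1011011010001 | 1 | 0
  17 | 0110110100010 | 0 | 0
  18 | 1101101000100 | 1 | 0
  19 | 1011010001000 | 1 | 0
  20 | 0110100010000 | 0 | 0
  21 | 1101000100000 | 1 | 1
  22 | 1010001000001 | 1 | 0
  23 | 0100010000010 | 0 | 0
  24 | 1000100000100 | 1 | 0
  25 | 0001000001000 | 0 | 1
  26 | 0010000010001 | 0 | 1
  27 | 0100000100011 | 0 | 1
  28 | 1000001000111 | 1 | 1
  29 | 0000010001111 | 0 | 1
  30 | 0000100011111 | 0 | 1
  31 | 0001000111111 | 0 | 1
  32 | 0010001111111 | 0 | 1
  33 | 0100011111111 | 0 | 1
  34 | 1000111111111 | 1 | 0
  35 | 0001111111110 | 0 | 0
  36 | 0011111111100 | 0 | 0
  37 | 0111111111000 | 0 | 1
  38 | 1111111110001 | 1 | 0
  39 | 1111111100010 | 1 | 1
  40 | 1111111000101 | 1 | 1
  41 | 1111110001011 | 1 | 1
  42 | 1111100010111 | 1 | 1
  43 | 1111000101111 | 1 | 0
  44 | 1110001011110 | 1 | 1
  45 | 1100010111101 | 1 | 0
  46 | 1000101111010 | 1 | 0
  47 | 0001011110100 | 0 | 1
  48 | 0010111101001 | 0 | 0
  49 | 0101111010010 | 0 | 0
  50 | 1011110100100 | 1 | 0
  51 | 0111101001000 | 0 | 1
  52 | 1111010010001 | 1 | 0
  53 | 1110100100010 | 1 | 1
  54 | 1101001000101 | 1 | 1
  55 | 1010010001011 | 1 | 1
  56 | 0100100010111 | 0 | 0
  57 | 1001000101110 | 1 | 1
  58 | 0010001011101 | 0 | 1
  59 | 0100010111011 | 0 | 0
  60 | 1000101110110 | 1 | 0
  61 | 0001011101100 | 0 | 0
  62 | 0010111011000 | 0 | 1
  63 | 0101110110001 | 0 | 1
  64 | 1011101100011 | 1 | 0
  65 | 0111011000110 | 0 | 1
  66 | 1110110001101 | 1 | 0
  67 | 1101100011010 | 1 | 0
  68 | 1011000110100 | 1 | 0
  69 | 0110001101000 | 0 | 1
  70 | 1100011010001 | 1 | 0
  71 | 1000110100010 | 1 | 1
  72 | 0001101000101 | 0 | 0
  73 | 0011010001010 | 0 | 1
  74 | 0110100010101 | 0 | 0
  75 | 1101000101010 | 1 | 0
  76 | 1010001010100 | 1 | 0
  77 | 0100010101000 | 0 | 1
  78 | 1000101010001 | 1 | 0
  79 | 0001010100010 | 0 | 0
  80 | 0010101000100 | 0 | 1
  81 | 0101010001001 | 0 | 0
  82 | 1010100010010 | 1 | 1
  83 | 0101000100101 | 0 | 0
  84 | 1010001001010 | 1 | 0
  85 | 0100010010100 | 0 | 1
  86 | 1000100101001 | 1 | 1
  87 | 0001001010011 | 0 | 1
  88 | 0010010100111 | 0 | 0
  89 | 0100101001110 | 0 | 0

000110100000111010110110100010000010001111111110001011110100100010111011000110100010101000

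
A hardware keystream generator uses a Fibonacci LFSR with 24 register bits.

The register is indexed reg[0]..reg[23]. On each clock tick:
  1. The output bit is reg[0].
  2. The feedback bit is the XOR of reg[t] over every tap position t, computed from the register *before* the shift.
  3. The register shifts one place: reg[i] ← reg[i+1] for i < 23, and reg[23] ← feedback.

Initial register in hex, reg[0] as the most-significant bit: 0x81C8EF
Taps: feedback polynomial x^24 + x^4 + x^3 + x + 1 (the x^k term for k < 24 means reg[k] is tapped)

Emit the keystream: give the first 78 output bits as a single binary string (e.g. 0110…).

100000011100100011101111100100001001000010110101001111000011111100100101011001

step | reg (before) | out | fb
   0 | 100000011100100011101111 | 1 | 1
   1 | 000000111001000111011111 | 0 | 0
   2 | 000001110010001110111110 | 0 | 0
   3 | 000011100100011101111100 | 0 | 1
   4 | 000111001000111011111001 | 0 | 0
   5 | 001110010001110111110010 | 0 | 0
   6 | 011100100011101111100100 | 0 | 0
   7 | 111001000111011111001000 | 1 | 0
   8 | 110010001110111110010000 | 1 | 1
   9 | 100100011101111100100001 | 1 | 0
  10 | 001000111011111001000010 | 0 | 0
  11 | 010001110111110010000100 | 0 | 1
  12 | 100011101111100100001001 | 1 | 0
  13 | 000111011111001000010010 | 0 | 0
  14 | 001110111110010000100100 | 0 | 0
  15 | 011101111100100001001000 | 0 | 0
  16 | 111011111001000010010000 | 1 | 1
  17 | 110111110010000100100001 | 1 | 0
  18 | 101111100100001001000010 | 1 | 1
  19 | 011111001000010010000101 | 0 | 1
  20 | 111110010000100100001011 | 1 | 0
  21 | 111100100001001000010110 | 1 | 1
  22 | 111001000010010000101101 | 1 | 0
  23 | 110010000100100001011010 | 1 | 1
  24 | 100100001001000010110101 | 1 | 0
  25 | 001000010010000101101010 | 0 | 0
  26 | 010000100100001011010100 | 0 | 1
  27 | 100001001000010110101001 | 1 | 1
  28 | 000010010000101101010011 | 0 | 1
  29 | 000100100001011010100111 | 0 | 1
  30 | 001001000010110101001111 | 0 | 0
  31 | 010010000101101010011110 | 0 | 0
  32 | 100100001011010100111100 | 1 | 0
  33 | 001000010110101001111000 | 0 | 0
  34 | 010000101101010011110000 | 0 | 1
  35 | 100001011010100111100001 | 1 | 1
  36 | 000010110101001111000011 | 0 | 1
  37 | 000101101010011110000111 | 0 | 1
  38 | 001011010100111100001111 | 0 | 1
  39 | 010110101001111000011111 | 0 | 1
  40 | 101101010011110000111111 | 1 | 0
  41 | 011010100111100001111110 | 0 | 0
  42 | 110101001111000011111100 | 1 | 1
  43 | 101010011110000111111001 | 1 | 0
  44 | 010100111100001111110010 | 0 | 0
  45 | 101001111000011111100100 | 1 | 1
  46 | 010011110000111111001001 | 0 | 0
  47 | 100111100001111110010010 | 1 | 1
  48 | 001111000011111100100101 | 0 | 0
  49 | 011110000111111001001010 | 0 | 1
  50 | 111100001111110010010101 | 1 | 1
  51 | 111000011111100100101011 | 1 | 0
  52 | 110000111111001001010110 | 1 | 0
  53 | 100001111110010010101100 | 1 | 1
  54 | 000011111100100101011001 | 0 | 1
  55 | 000111111001001010110011 | 0 | 0
  56 | 001111110010010101100110 | 0 | 0
  57 | 011111100100101011001100 | 0 | 1
  58 | 111111001001010110011001 | 1 | 0
  59 | 111110010010101100110010 | 1 | 0
  60 | 111100100101011001100100 | 1 | 1
  61 | 111001001010110011001001 | 1 | 0
  62 | 110010010101100110010010 | 1 | 1
  63 | 100100101011001100100101 | 1 | 0
  64 | 001001010110011001001010 | 0 | 0
  65 | 010010101100110010010100 | 0 | 0
  66 | 100101011001100100101000 | 1 | 0
  67 | 001010110011001001010000 | 0 | 1
  68 | 010101100110010010100001 | 0 | 0
  69 | 101011001100100101000010 | 1 | 0
  70 | 010110011001001010000100 | 0 | 1
  71 | 101100110010010100001001 | 1 | 0
  72 | 011001100100101000010010 | 0 | 1
  73 | 110011001001010000100101 | 1 | 1
  74 | 100110010010100001001011 | 1 | 1
  75 | 001100100101000010010111 | 0 | 1
  76 | 011001001010000100101111 | 0 | 1
  77 | 110010010100001001011111 | 1 | 1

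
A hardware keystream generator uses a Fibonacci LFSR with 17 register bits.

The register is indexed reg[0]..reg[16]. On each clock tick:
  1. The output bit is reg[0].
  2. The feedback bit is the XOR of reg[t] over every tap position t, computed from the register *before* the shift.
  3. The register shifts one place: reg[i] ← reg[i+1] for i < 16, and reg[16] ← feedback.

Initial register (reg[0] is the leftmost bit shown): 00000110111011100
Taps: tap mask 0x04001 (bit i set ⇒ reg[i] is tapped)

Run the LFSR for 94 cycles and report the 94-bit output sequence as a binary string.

0000011011101110010010100011000100000101101011010010011000010100000100010010111111110110010111

step | reg (before) | out | fb
   0 | 00000110111011100 | 0 | 1
   1 | 00001101110111001 | 0 | 0
   2 | 00011011101110010 | 0 | 0
   3 | 00110111011100100 | 0 | 1
   4 | 01101110111001001 | 0 | 0
   5 | 11011101110010010 | 1 | 1
   6 | 10111011100100101 | 1 | 0
   7 | 01110111001001010 | 0 | 0
   8 | 11101110010010100 | 1 | 0
   9 | 11011100100101000 | 1 | 1
  10 | 10111001001010001 | 1 | 1
  11 | 01110010010100011 | 0 | 0
  12 | 11100100101000110 | 1 | 0
  13 | 11001001010001100 | 1 | 0
  14 | 10010010100011000 | 1 | 1
  15 | 00100101000110001 | 0 | 0
  16 | 01001010001100010 | 0 | 0
  17 | 10010100011000100 | 1 | 0
  18 | 00101000110001000 | 0 | 0
  19 | 01010001100010000 | 0 | 0
  20 | 10100011000100000 | 1 | 1
  21 | 01000110001000001 | 0 | 0
  22 | 10001100010000010 | 1 | 1
  23 | 00011000100000101 | 0 | 1
  24 | 00110001000001011 | 0 | 0
  25 | 01100010000010110 | 0 | 1
  26 | 11000100000101101 | 1 | 0
  27 | 10001000001011010 | 1 | 1
  28 | 00010000010110101 | 0 | 1
  29 | 00100000101101011 | 0 | 0
  30 | 01000001011010110 | 0 | 1
  31 | 10000010110101101 | 1 | 0
  32 | 00000101101011010 | 0 | 0
  33 | 00001011010110100 | 0 | 1
  34 | 00010110101101001 | 0 | 0
  35 | 00101101011010010 | 0 | 0
  36 | 01011010110100100 | 0 | 1
  37 | 10110101101001001 | 1 | 1
  38 | 01101011010010011 | 0 | 0
  39 | 11010110100100110 | 1 | 0
  40 | 10101101001001100 | 1 | 0
  41 | 01011010010011000 | 0 | 0
  42 | 10110100100110000 | 1 | 1
  43 | 01101001001100001 | 0 | 0
  44 | 11010010011000010 | 1 | 1
  45 | 10100100110000101 | 1 | 0
  46 | 01001001100001010 | 0 | 0
  47 | 10010011000010100 | 1 | 0
  48 | 00100110000101000 | 0 | 0
  49 | 01001100001010000 | 0 | 0
  50 | 10011000010100000 | 1 | 1
  51 | 00110000101000001 | 0 | 0
  52 | 01100001010000010 | 0 | 0
  53 | 11000010100000100 | 1 | 0
  54 | 10000101000001000 | 1 | 1
  55 | 00001010000010001 | 0 | 0
  56 | 00010100000100010 | 0 | 0
  57 | 00101000001000100 | 0 | 1
  58 | 01010000010001001 | 0 | 0
  59 | 10100000100010010 | 1 | 1
  60 | 01000001000100101 | 0 | 1
  61 | 10000010001001011 | 1 | 1
  62 | 00000100010010111 | 0 | 1
  63 | 00001000100101111 | 0 | 1
  64 | 00010001001011111 | 0 | 1
  65 | 00100010010111111 | 0 | 1
  66 | 01000100101111111 | 0 | 1
  67 | 10001001011111111 | 1 | 0
  68 | 00010010111111110 | 0 | 1
  69 | 00100101111111101 | 0 | 1
  70 | 01001011111111011 | 0 | 0
  71 | 10010111111110110 | 1 | 0
  72 | 00101111111101100 | 0 | 1
  73 | 01011111111011001 | 0 | 0
  74 | 10111111110110010 | 1 | 1
  75 | 01111111101100101 | 0 | 1
  76 | 11111111011001011 | 1 | 1
  77 | 11111110110010111 | 1 | 0
  78 | 11111101100101110 | 1 | 0
  79 | 11111011001011100 | 1 | 0
  80 | 11110110010111000 | 1 | 1
  81 | 11101100101110001 | 1 | 1
  82 | 11011001011100011 | 1 | 1
  83 | 10110010111000111 | 1 | 0
  84 | 01100101110001110 | 0 | 1
  85 | 11001011100011101 | 1 | 0
  86 | 10010111000111010 | 1 | 1
  87 | 00101110001110101 | 0 | 1
  88 | 01011100011101011 | 0 | 0
  89 | 10111000111010110 | 1 | 0
  90 | 01110001110101100 | 0 | 1
  91 | 11100011101011001 | 1 | 1
  92 | 11000111010110011 | 1 | 1
  93 | 10001110101100111 | 1 | 0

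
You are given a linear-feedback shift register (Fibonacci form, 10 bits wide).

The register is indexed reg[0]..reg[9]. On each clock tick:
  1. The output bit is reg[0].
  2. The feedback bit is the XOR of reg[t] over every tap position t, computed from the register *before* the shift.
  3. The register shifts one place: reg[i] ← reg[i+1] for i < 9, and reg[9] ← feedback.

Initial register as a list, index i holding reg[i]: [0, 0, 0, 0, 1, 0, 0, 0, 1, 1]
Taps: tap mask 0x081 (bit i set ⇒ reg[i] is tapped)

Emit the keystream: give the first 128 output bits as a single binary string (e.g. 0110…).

00001000110110010001010011011110111010101110011001110111011100111010100111010000011110110111000011000100101001011001101000100010

tick  register→output (feedback)
  0  0000100011→0 (0)
  1  0001000110→0 (1)
  2  0010001101→0 (1)
  3  0100011011→0 (0)
  4  1000110110→1 (0)
  5  0001101100→0 (1)
  6  0011011001→0 (0)
  7  0110110010→0 (0)
  8  1101100100→1 (0)
  9  1011001000→1 (1)
 10  0110010001→0 (0)
 11  1100100010→1 (1)
 12  1001000101→1 (0)
 13  0010001010→0 (0)
 14  0100010100→0 (1)
 15  1000101001→1 (1)
 16  0001010011→0 (0)
 17  0010100110→0 (1)
 18  0101001101→0 (1)
 19  1010011011→1 (1)
 20  0100110111→0 (1)
 21  1001101111→1 (0)
 22  0011011110→0 (1)
 23  0110111101→0 (1)
 24  1101111011→1 (1)
 25  1011110111→1 (0)
 26  0111101110→0 (1)
 27  1111011101→1 (0)
 28  1110111010→1 (1)
 29  1101110101→1 (0)
 30  1011101010→1 (1)
 31  0111010101→0 (1)
 32  1110101011→1 (1)
 33  1101010111→1 (0)
 34  1010101110→1 (0)
 35  0101011100→0 (1)
 36  1010111001→1 (1)
 37  0101110011→0 (0)
 38  1011100110→1 (0)
 39  0111001100→0 (1)
 40  1110011001→1 (1)
 41  1100110011→1 (1)
 42  1001100111→1 (0)
 43  0011001110→0 (1)
 44  0110011101→0 (1)
 45  1100111011→1 (1)
 46  1001110111→1 (0)
 47  0011101110→0 (1)
 48  0111011101→0 (1)
 49  1110111011→1 (1)
 50  1101110111→1 (0)
 51  1011101110→1 (0)
 52  0111011100→0 (1)
 53  1110111001→1 (1)
 54  1101110011→1 (1)
 55  1011100111→1 (0)
 56  0111001110→0 (1)
 57  1110011101→1 (0)
 58  1100111010→1 (1)
 59  1001110101→1 (0)
 60  0011101010→0 (0)
 61  0111010100→0 (1)
 62  1110101001→1 (1)
 63  1101010011→1 (1)
 64  1010100111→1 (0)
 65  0101001110→0 (1)
 66  1010011101→1 (0)
 67  0100111010→0 (0)
 68  1001110100→1 (0)
 69  0011101000→0 (0)
 70  0111010000→0 (0)
 71  1110100000→1 (1)
 72  1101000001→1 (1)
 73  1010000011→1 (1)
 74  0100000111→0 (1)
 75  1000001111→1 (0)
 76  0000011110→0 (1)
 77  0000111101→0 (1)
 78  0001111011→0 (0)
 79  0011110110→0 (1)
 80  0111101101→0 (1)
 81  1111011011→1 (1)
 82  1110110111→1 (0)
 83  1101101110→1 (0)
 84  1011011100→1 (0)
 85  0110111000→0 (0)
 86  1101110000→1 (1)
 87  1011100001→1 (1)
 88  0111000011→0 (0)
 89  1110000110→1 (0)
 90  1100001100→1 (0)
 91  1000011000→1 (1)
 92  0000110001→0 (0)
 93  0001100010→0 (0)
 94  0011000100→0 (1)
 95  0110001001→0 (0)
 96  1100010010→1 (1)
 97  1000100101→1 (0)
 98  0001001010→0 (0)
 99  0010010100→0 (1)
100  0100101001→0 (0)
101  1001010010→1 (1)
102  0010100101→0 (1)
103  0101001011→0 (0)
104  1010010110→1 (0)
105  0100101100→0 (1)
106  1001011001→1 (1)
107  0010110011→0 (0)
108  0101100110→0 (1)
109  1011001101→1 (0)
110  0110011010→0 (0)
111  1100110100→1 (0)
112  1001101000→1 (1)
113  0011010001→0 (0)
114  0110100010→0 (0)
115  1101000100→1 (0)
116  1010001000→1 (1)
117  0100010001→0 (0)
118  1000100010→1 (1)
119  0001000101→0 (1)
120  0010001011→0 (0)
121  0100010110→0 (1)
122  1000101101→1 (0)
123  0001011010→0 (0)
124  0010110100→0 (1)
125  0101101001→0 (0)
126  1011010010→1 (1)
127  0110100101→0 (1)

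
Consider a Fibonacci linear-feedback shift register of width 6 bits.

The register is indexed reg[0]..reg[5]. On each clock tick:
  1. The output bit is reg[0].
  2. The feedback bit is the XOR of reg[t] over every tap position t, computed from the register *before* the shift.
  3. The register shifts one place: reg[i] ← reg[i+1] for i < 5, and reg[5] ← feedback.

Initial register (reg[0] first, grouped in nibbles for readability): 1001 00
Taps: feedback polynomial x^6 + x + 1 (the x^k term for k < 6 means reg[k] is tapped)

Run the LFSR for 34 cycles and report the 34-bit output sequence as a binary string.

step | reg (before) | out | fb
   0 | 100100 | 1 | 1
   1 | 001001 | 0 | 0
   2 | 010010 | 0 | 1
   3 | 100101 | 1 | 1
   4 | 001011 | 0 | 0
   5 | 010110 | 0 | 1
   6 | 101101 | 1 | 1
   7 | 011011 | 0 | 1
   8 | 110111 | 1 | 0
   9 | 101110 | 1 | 1
  10 | 011101 | 0 | 1
  11 | 111011 | 1 | 0
  12 | 110110 | 1 | 0
  13 | 101100 | 1 | 1
  14 | 011001 | 0 | 1
  15 | 110011 | 1 | 0
  16 | 100110 | 1 | 1
  17 | 001101 | 0 | 0
  18 | 011010 | 0 | 1
  19 | 110101 | 1 | 0
  20 | 101010 | 1 | 1
  21 | 010101 | 0 | 1
  22 | 101011 | 1 | 1
  23 | 010111 | 0 | 1
  24 | 101111 | 1 | 1
  25 | 011111 | 0 | 1
  26 | 111111 | 1 | 0
  27 | 111110 | 1 | 0
  28 | 111100 | 1 | 0
  29 | 111000 | 1 | 0
  30 | 110000 | 1 | 0
  31 | 100000 | 1 | 1
  32 | 000001 | 0 | 0
  33 | 000010 | 0 | 0

1001001011011101100110101011111100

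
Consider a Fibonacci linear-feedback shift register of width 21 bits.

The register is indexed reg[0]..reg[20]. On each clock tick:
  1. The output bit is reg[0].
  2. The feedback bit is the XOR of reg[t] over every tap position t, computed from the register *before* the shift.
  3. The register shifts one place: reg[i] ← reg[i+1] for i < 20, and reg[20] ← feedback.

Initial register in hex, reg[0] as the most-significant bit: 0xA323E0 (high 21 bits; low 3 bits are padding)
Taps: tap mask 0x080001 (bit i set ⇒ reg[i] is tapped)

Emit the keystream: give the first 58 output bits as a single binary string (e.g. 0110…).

tick  register→output (feedback)
  0  101000110010001111100→1 (1)
  1  010001100100011111001→0 (0)
  2  100011001000111110010→1 (0)
  3  000110010001111100100→0 (0)
  4  001100100011111001000→0 (0)
  5  011001000111110010000→0 (0)
  6  110010001111100100000→1 (1)
  7  100100011111001000001→1 (1)
  8  001000111110010000011→0 (1)
  9  010001111100100000111→0 (1)
 10  100011111001000001111→1 (0)
 11  000111110010000011110→0 (1)
 12  001111100100000111101→0 (0)
 13  011111001000001111010→0 (1)
 14  111110010000011110101→1 (1)
 15  111100100000111101011→1 (0)
 16  111001000001111010110→1 (0)
 17  110010000011110101100→1 (1)
 18  100100000111101011001→1 (1)
 19  001000001111010110011→0 (1)
 20  010000011110101100111→0 (1)
 21  100000111101011001111→1 (0)
 22  000001111010110011110→0 (1)
 23  000011110101100111101→0 (0)
 24  000111101011001111010→0 (1)
 25  001111010110011110101→0 (0)
 26  011110101100111101010→0 (1)
 27  111101011001111010101→1 (1)
 28  111010110011110101011→1 (0)
 29  110101100111101010110→1 (0)
 30  101011001111010101100→1 (1)
 31  010110011110101011001→0 (0)
 32  101100111101010110010→1 (0)
 33  011001111010101100100→0 (0)
 34  110011110101011001000→1 (1)
 35  100111101010110010001→1 (1)
 36  001111010101100100011→0 (1)
 37  011110101011001000111→0 (1)
 38  111101010110010001111→1 (0)
 39  111010101100100011110→1 (0)
 40  110101011001000111100→1 (1)
 41  101010110010001111001→1 (1)
 42  010101100100011110011→0 (1)
 43  101011001000111100111→1 (0)
 44  010110010001111001110→0 (1)
 45  101100100011110011101→1 (1)
 46  011001000111100111011→0 (1)
 47  110010001111001110111→1 (0)
 48  100100011110011101110→1 (0)
 49  001000111100111011100→0 (0)
 50  010001111001110111000→0 (0)
 51  100011110011101110000→1 (1)
 52  000111100111011100001→0 (0)
 53  001111001110111000010→0 (1)
 54  011110011101110000101→0 (0)
 55  111100111011100001010→1 (0)
 56  111001110111000010100→1 (1)
 57  110011101110000101001→1 (1)

1010001100100011111001000001111010110011110101011001000111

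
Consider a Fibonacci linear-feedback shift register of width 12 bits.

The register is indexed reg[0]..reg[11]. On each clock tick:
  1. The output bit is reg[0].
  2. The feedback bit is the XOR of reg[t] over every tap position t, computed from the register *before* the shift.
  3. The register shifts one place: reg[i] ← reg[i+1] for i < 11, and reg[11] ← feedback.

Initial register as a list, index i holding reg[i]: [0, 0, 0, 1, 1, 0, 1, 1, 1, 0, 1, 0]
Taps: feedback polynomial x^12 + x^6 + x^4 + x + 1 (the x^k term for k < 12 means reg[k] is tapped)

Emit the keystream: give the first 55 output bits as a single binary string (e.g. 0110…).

step | reg (before) | out | fb
   0 | 000110111010 | 0 | 0
   1 | 001101110100 | 0 | 1
   2 | 011011101001 | 0 | 1
   3 | 110111010011 | 1 | 1
   4 | 101110100111 | 1 | 1
   5 | 011101001111 | 0 | 1
   6 | 111010011111 | 1 | 1
   7 | 110100111111 | 1 | 1
   8 | 101001111111 | 1 | 0
   9 | 010011111110 | 0 | 1
  10 | 100111111101 | 1 | 1
  11 | 001111111011 | 0 | 0
  12 | 011111110110 | 0 | 1
  13 | 111111101101 | 1 | 0
  14 | 111111011010 | 1 | 1
  15 | 111110110101 | 1 | 0
  16 | 111101101010 | 1 | 1
  17 | 111011010101 | 1 | 1
  18 | 110110101011 | 1 | 0
  19 | 101101010110 | 1 | 1
  20 | 011010101101 | 0 | 1
  21 | 110101011011 | 1 | 0
  22 | 101010110110 | 1 | 1
  23 | 010101101101 | 0 | 0
  24 | 101011011010 | 1 | 0
  25 | 010110110100 | 0 | 1
  26 | 101101101001 | 1 | 0
  27 | 011011010010 | 0 | 0
  28 | 110110100100 | 1 | 0
  29 | 101101001000 | 1 | 1
  30 | 011010010001 | 0 | 0
  31 | 110100100010 | 1 | 1
  32 | 101001000101 | 1 | 1
  33 | 010010001011 | 0 | 0
  34 | 100100010110 | 1 | 1
  35 | 001000101101 | 0 | 1
  36 | 010001011011 | 0 | 1
  37 | 100010110111 | 1 | 1
  38 | 000101101111 | 0 | 1
  39 | 001011011111 | 0 | 1
  40 | 010110111111 | 0 | 1
  41 | 101101111111 | 1 | 0
  42 | 011011111110 | 0 | 1
  43 | 110111111101 | 1 | 0
  44 | 101111111010 | 1 | 1
  45 | 011111110101 | 0 | 1
  46 | 111111101011 | 1 | 0
  47 | 111111010110 | 1 | 1
  48 | 111110101101 | 1 | 0
  49 | 111101011010 | 1 | 0
  50 | 111010110100 | 1 | 0
  51 | 110101101000 | 1 | 1
  52 | 101011010001 | 1 | 0
  53 | 010110100010 | 0 | 1
  54 | 101101000101 | 1 | 1

0001101110100111111101101010110110100100010110111111101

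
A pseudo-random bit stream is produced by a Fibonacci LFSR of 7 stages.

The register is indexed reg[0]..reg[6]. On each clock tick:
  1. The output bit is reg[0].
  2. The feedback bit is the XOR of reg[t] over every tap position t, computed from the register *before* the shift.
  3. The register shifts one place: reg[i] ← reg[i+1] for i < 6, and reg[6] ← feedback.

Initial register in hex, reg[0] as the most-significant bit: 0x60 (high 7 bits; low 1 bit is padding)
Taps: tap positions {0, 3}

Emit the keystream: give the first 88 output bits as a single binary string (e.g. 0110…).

step | reg (before) | out | fb
   0 | 0110000 | 0 | 0
   1 | 1100000 | 1 | 1
   2 | 1000001 | 1 | 1
   3 | 0000011 | 0 | 0
   4 | 0000110 | 0 | 0
   5 | 0001100 | 0 | 1
   6 | 0011001 | 0 | 1
   7 | 0110011 | 0 | 0
   8 | 1100110 | 1 | 1
   9 | 1001101 | 1 | 0
  10 | 0011010 | 0 | 1
  11 | 0110101 | 0 | 0
  12 | 1101010 | 1 | 0
  13 | 1010100 | 1 | 1
  14 | 0101001 | 0 | 1
  15 | 1010011 | 1 | 1
  16 | 0100111 | 0 | 0
  17 | 1001110 | 1 | 0
  18 | 0011100 | 0 | 1
  19 | 0111001 | 0 | 1
  20 | 1110011 | 1 | 1
  21 | 1100111 | 1 | 1
  22 | 1001111 | 1 | 0
  23 | 0011110 | 0 | 1
  24 | 0111101 | 0 | 1
  25 | 1111011 | 1 | 0
  26 | 1110110 | 1 | 1
  27 | 1101101 | 1 | 0
  28 | 1011010 | 1 | 0
  29 | 0110100 | 0 | 0
  30 | 1101000 | 1 | 0
  31 | 1010000 | 1 | 1
  32 | 0100001 | 0 | 0
  33 | 1000010 | 1 | 1
  34 | 0000101 | 0 | 0
  35 | 0001010 | 0 | 1
  36 | 0010101 | 0 | 0
  37 | 0101010 | 0 | 1
  38 | 1010101 | 1 | 1
  39 | 0101011 | 0 | 1
  40 | 1010111 | 1 | 1
  41 | 0101111 | 0 | 1
  42 | 1011111 | 1 | 0
  43 | 0111110 | 0 | 1
  44 | 1111101 | 1 | 0
  45 | 1111010 | 1 | 0
  46 | 1110100 | 1 | 1
  47 | 1101001 | 1 | 0
  48 | 1010010 | 1 | 1
  49 | 0100101 | 0 | 0
  50 | 1001010 | 1 | 0
  51 | 0010100 | 0 | 0
  52 | 0101000 | 0 | 1
  53 | 1010001 | 1 | 1
  54 | 0100011 | 0 | 0
  55 | 1000110 | 1 | 1
  56 | 0001101 | 0 | 1
  57 | 0011011 | 0 | 1
  58 | 0110111 | 0 | 0
  59 | 1101110 | 1 | 0
  60 | 1011100 | 1 | 0
  61 | 0111000 | 0 | 1
  62 | 1110001 | 1 | 1
  63 | 1100011 | 1 | 1
  64 | 1000111 | 1 | 1
  65 | 0001111 | 0 | 1
  66 | 0011111 | 0 | 1
  67 | 0111111 | 0 | 1
  68 | 1111111 | 1 | 0
  69 | 1111110 | 1 | 0
  70 | 1111100 | 1 | 0
  71 | 1111000 | 1 | 0
  72 | 1110000 | 1 | 1
  73 | 1100001 | 1 | 1
  74 | 1000011 | 1 | 1
  75 | 0000111 | 0 | 0
  76 | 0001110 | 0 | 1
  77 | 0011101 | 0 | 1
  78 | 0111011 | 0 | 1
  79 | 1110111 | 1 | 1
  80 | 1101111 | 1 | 0
  81 | 1011110 | 1 | 0
  82 | 0111100 | 0 | 1
  83 | 1111001 | 1 | 0
  84 | 1110010 | 1 | 1
  85 | 1100101 | 1 | 1
  86 | 1001011 | 1 | 0
  87 | 0010110 | 0 | 0

0110000011001101010011100111101101000010101011111010010100011011100011111110000111011110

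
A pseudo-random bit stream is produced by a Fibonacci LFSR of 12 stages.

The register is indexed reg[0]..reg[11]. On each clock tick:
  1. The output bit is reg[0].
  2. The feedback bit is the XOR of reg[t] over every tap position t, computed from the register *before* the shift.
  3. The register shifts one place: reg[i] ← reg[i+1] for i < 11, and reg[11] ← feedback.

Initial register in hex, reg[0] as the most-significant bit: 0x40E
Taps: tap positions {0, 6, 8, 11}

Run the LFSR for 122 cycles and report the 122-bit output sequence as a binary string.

step | reg (before) | out | fb
   0 | 010000001110 | 0 | 1
   1 | 100000011101 | 1 | 1
   2 | 000000111011 | 0 | 1
   3 | 000001110111 | 0 | 0
   4 | 000011101110 | 0 | 0
   5 | 000111011100 | 0 | 1
   6 | 001110111001 | 0 | 1
   7 | 011101110011 | 0 | 0
   8 | 111011100110 | 1 | 0
   9 | 110111001100 | 1 | 0
  10 | 101110011000 | 1 | 0
  11 | 011100110000 | 0 | 1
  12 | 111001100001 | 1 | 1
  13 | 110011000011 | 1 | 0
  14 | 100110000110 | 1 | 1
  15 | 001100001101 | 0 | 0
  16 | 011000011010 | 0 | 1
  17 | 110000110101 | 1 | 1
  18 | 100001101011 | 1 | 0
  19 | 000011010110 | 0 | 0
  20 | 000110101100 | 0 | 0
  21 | 001101011000 | 0 | 1
  22 | 011010110001 | 0 | 0
  23 | 110101100010 | 1 | 0
  24 | 101011000100 | 1 | 1
  25 | 010110001001 | 0 | 0
  26 | 101100010010 | 1 | 1
  27 | 011000100101 | 0 | 0
  28 | 110001001010 | 1 | 0
  29 | 100010010100 | 1 | 1
  30 | 000100101001 | 0 | 1
  31 | 001001010011 | 0 | 1
  32 | 010010100111 | 0 | 0
  33 | 100101001110 | 1 | 0
  34 | 001010011100 | 0 | 1
  35 | 010100111001 | 0 | 1
  36 | 101001110011 | 1 | 1
  37 | 010011100111 | 0 | 0
  38 | 100111001110 | 1 | 0
  39 | 001110011100 | 0 | 1
  40 | 011100111001 | 0 | 1
  41 | 111001110011 | 1 | 1
  42 | 110011100111 | 1 | 1
  43 | 100111001111 | 1 | 1
  44 | 001110011111 | 0 | 0
  45 | 011100111110 | 0 | 0
  46 | 111001111100 | 1 | 1
  47 | 110011111001 | 1 | 0
  48 | 100111110010 | 1 | 0
  49 | 001111100100 | 0 | 1
  50 | 011111001001 | 0 | 0
  51 | 111110010010 | 1 | 1
  52 | 111100100101 | 1 | 1
  53 | 111001001011 | 1 | 1
  54 | 110010010111 | 1 | 0
  55 | 100100101110 | 1 | 1
  56 | 001001011101 | 0 | 0
  57 | 010010111010 | 0 | 0
  58 | 100101110100 | 1 | 0
  59 | 001011101000 | 0 | 0
  60 | 010111010000 | 0 | 0
  61 | 101110100000 | 1 | 0
  62 | 011101000000 | 0 | 0
  63 | 111010000000 | 1 | 1
  64 | 110100000001 | 1 | 0
  65 | 101000000010 | 1 | 1
  66 | 010000000101 | 0 | 1
  67 | 100000001011 | 1 | 1
  68 | 000000010111 | 0 | 1
  69 | 000000101111 | 0 | 1
  70 | 000001011111 | 0 | 0
  71 | 000010111110 | 0 | 0
  72 | 000101111100 | 0 | 0
  73 | 001011111000 | 0 | 0
  74 | 010111110000 | 0 | 1
  75 | 101111100001 | 1 | 1
  76 | 011111000011 | 0 | 1
  77 | 111110000111 | 1 | 0
  78 | 111100001110 | 1 | 0
  79 | 111000011100 | 1 | 0
  80 | 110000111000 | 1 | 1
  81 | 100001110001 | 1 | 1
  82 | 000011100011 | 0 | 0
  83 | 000111000110 | 0 | 0
  84 | 001110001100 | 0 | 1
  85 | 011100011001 | 0 | 0
  86 | 111000110010 | 1 | 0
  87 | 110001100100 | 1 | 0
  88 | 100011001000 | 1 | 0
  89 | 000110010000 | 0 | 0
  90 | 001100100000 | 0 | 1
  91 | 011001000001 | 0 | 1
  92 | 110010000011 | 1 | 0
  93 | 100100000110 | 1 | 1
  94 | 001000001101 | 0 | 0
  95 | 010000011010 | 0 | 1
  96 | 100000110101 | 1 | 1
  97 | 000001101011 | 0 | 1
  98 | 000011010111 | 0 | 1
  99 | 000110101111 | 0 | 1
 100 | 001101011111 | 0 | 0
 101 | 011010111110 | 0 | 0
 102 | 110101111100 | 1 | 1
 103 | 101011111001 | 1 | 0
 104 | 010111110010 | 0 | 1
 105 | 101111100101 | 1 | 1
 106 | 011111001011 | 0 | 0
 107 | 111110010110 | 1 | 1
 108 | 111100101101 | 1 | 0
 109 | 111001011010 | 1 | 0
 110 | 110010110100 | 1 | 0
 111 | 100101101000 | 1 | 1
 112 | 001011010001 | 0 | 1
 113 | 010110100011 | 0 | 0
 114 | 101101000110 | 1 | 1
 115 | 011010001101 | 0 | 0
 116 | 110100011010 | 1 | 0
 117 | 101000110100 | 1 | 0
 118 | 010001101000 | 0 | 0
 119 | 100011010000 | 1 | 1
 120 | 000110100001 | 0 | 0
 121 | 001101000010 | 0 | 0

01000000111011100110000110101100010010100111001110011111001001011101000000010111110000111000110010000011010111110010110100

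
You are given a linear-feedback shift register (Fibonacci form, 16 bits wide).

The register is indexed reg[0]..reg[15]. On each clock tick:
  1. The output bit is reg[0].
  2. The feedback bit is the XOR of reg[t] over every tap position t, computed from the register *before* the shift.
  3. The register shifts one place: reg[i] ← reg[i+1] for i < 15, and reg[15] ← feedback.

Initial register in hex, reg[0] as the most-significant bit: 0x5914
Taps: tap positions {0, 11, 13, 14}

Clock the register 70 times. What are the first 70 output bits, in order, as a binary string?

step | reg (before) | out | fb
   0 | 0101100100010100 | 0 | 0
   1 | 1011001000101000 | 1 | 1
   2 | 0110010001010001 | 0 | 1
   3 | 1100100010100011 | 1 | 0
   4 | 1001000101000110 | 1 | 1
   5 | 0010001010001101 | 0 | 1
   6 | 0100010100011011 | 0 | 0
   7 | 1000101000110110 | 1 | 0
   8 | 0001010001101100 | 0 | 1
   9 | 0010100011011001 | 0 | 1
  10 | 0101000110110011 | 0 | 0
  11 | 1010001101100110 | 1 | 1
  12 | 0100011011001101 | 0 | 1
  13 | 1000110110011011 | 1 | 1
  14 | 0001101100110111 | 0 | 1
  15 | 0011011001101111 | 0 | 0
  16 | 0110110011011110 | 0 | 1
  17 | 1101100110111101 | 1 | 1
  18 | 1011001101111011 | 1 | 1
  19 | 0110011011110111 | 0 | 1
  20 | 1100110111101111 | 1 | 1
  21 | 1001101111011111 | 1 | 0
  22 | 0011011110111110 | 0 | 1
  23 | 0110111101111101 | 0 | 0
  24 | 1101111011111010 | 1 | 1
  25 | 1011110111110101 | 1 | 1
  26 | 0111101111101011 | 0 | 1
  27 | 1111011111010111 | 1 | 0
  28 | 1110111110101110 | 1 | 1
  29 | 1101111101011101 | 1 | 1
  30 | 1011111010111011 | 1 | 1
  31 | 0111110101110111 | 0 | 1
  32 | 1111101011101111 | 1 | 1
  33 | 1111010111011111 | 1 | 0
  34 | 1110101110111110 | 1 | 0
  35 | 1101011101111100 | 1 | 1
  36 | 1010111011111001 | 1 | 0
  37 | 0101110111110010 | 0 | 0
  38 | 1011101111100100 | 1 | 0
  39 | 0111011111001000 | 0 | 0
  40 | 1110111110010000 | 1 | 0
  41 | 1101111100100000 | 1 | 1
  42 | 1011111001000001 | 1 | 1
  43 | 0111110010000011 | 0 | 1
  44 | 1111100100000111 | 1 | 1
  45 | 1111001000001111 | 1 | 1
  46 | 1110010000011111 | 1 | 0
  47 | 1100100000111110 | 1 | 0
  48 | 1001000001111100 | 1 | 1
  49 | 0010000011111001 | 0 | 1
  50 | 0100000111110011 | 0 | 0
  51 | 1000001111100110 | 1 | 1
  52 | 0000011111001101 | 0 | 1
  53 | 0000111110011011 | 0 | 0
  54 | 0001111100110110 | 0 | 1
  55 | 0011111001101101 | 0 | 1
  56 | 0111110011011011 | 0 | 0
  57 | 1111100110110110 | 1 | 0
  58 | 1111001101101100 | 1 | 0
  59 | 1110011011011000 | 1 | 0
  60 | 1100110110110000 | 1 | 0
  61 | 1001101101100000 | 1 | 1
  62 | 0011011011000001 | 0 | 0
  63 | 0110110110000010 | 0 | 1
  64 | 1101101100000101 | 1 | 0
  65 | 1011011000001010 | 1 | 0
  66 | 0110110000010100 | 0 | 0
  67 | 1101100000101000 | 1 | 1
  68 | 1011000001010001 | 1 | 0
  69 | 0110000010100010 | 0 | 1

0101100100010100011011001101111011111010111011111001000001111100110110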